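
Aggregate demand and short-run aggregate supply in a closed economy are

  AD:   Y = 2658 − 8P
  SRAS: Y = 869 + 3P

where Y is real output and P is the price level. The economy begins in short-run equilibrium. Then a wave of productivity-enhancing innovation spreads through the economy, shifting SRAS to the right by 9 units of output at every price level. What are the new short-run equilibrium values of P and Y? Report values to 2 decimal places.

P = 161.82, Y = 1363.45

This is a positive supply shock: SRAS shifts right.
New SRAS: Y = 878 + 3P.
Set AD = SRAS: 2658 − 8P = 878 + 3P, so 1780 = 11P and P = 161.82.
Substituting into AD, Y = 1363.45.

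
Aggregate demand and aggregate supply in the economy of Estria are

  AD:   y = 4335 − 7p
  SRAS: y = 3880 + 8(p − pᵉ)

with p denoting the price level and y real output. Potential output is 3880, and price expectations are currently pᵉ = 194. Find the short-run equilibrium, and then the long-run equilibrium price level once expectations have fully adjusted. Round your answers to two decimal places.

Short run: with pᵉ = 194, SRAS is y = 2328 + 8p. Setting AD = SRAS gives 2007 = 15p, so p = 133.80 and y = 4335 − 7p = 3398.40.
Output 3398.40 is below potential 3880, so over time expected prices fall and SRAS shifts right until y returns to 3880.
Long run: y = 3880 on the AD curve gives 3880 = 4335 − 7p, so p = 65.00.

Short run: p = 133.80, y = 3398.40. Long run: p = 65.00.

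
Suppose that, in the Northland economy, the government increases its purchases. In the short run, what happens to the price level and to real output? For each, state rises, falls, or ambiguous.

Price level: rises; output: rises

This is a positive demand shock: AD shifts right.
Moving along the upward-sloping SRAS curve, P rises and Y rises.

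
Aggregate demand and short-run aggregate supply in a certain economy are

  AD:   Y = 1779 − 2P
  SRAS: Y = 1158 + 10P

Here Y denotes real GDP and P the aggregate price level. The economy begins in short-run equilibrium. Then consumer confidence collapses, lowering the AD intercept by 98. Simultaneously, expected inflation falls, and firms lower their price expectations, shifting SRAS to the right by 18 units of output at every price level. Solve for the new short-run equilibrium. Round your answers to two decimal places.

P = 42.08, Y = 1596.83

After both shocks: AD is Y = 1681 − 2P and SRAS is Y = 1176 + 10P.
Setting them equal: 505 = 12P, so P = 42.08.
Substituting into AD, Y = 1596.83.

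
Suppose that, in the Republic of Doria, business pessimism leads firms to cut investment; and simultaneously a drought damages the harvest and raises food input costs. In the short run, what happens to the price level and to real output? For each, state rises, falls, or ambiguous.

The first event is a negative demand shock: AD shifts left, which by itself pushes P down and Y down.
The second is an adverse supply shock: SRAS shifts left, which by itself pushes P up and Y down.
The two shocks push P in opposite directions, so the effect on P is ambiguous. Both shocks push Y down, so Y falls.

Price level: ambiguous; output: falls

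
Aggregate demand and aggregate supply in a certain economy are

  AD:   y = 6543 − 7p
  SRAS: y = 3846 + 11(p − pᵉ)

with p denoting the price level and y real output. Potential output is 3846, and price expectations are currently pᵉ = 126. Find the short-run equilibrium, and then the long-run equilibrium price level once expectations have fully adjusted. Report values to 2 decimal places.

Short run: p = 226.83, y = 4955.17. Long run: p = 385.29.

Short run: with pᵉ = 126, SRAS is y = 2460 + 11p. Setting AD = SRAS gives 4083 = 18p, so p = 226.83 and y = 6543 − 7p = 4955.17.
Output 4955.17 is above potential 3846, so over time expected prices rise and SRAS shifts left until y returns to 3846.
Long run: y = 3846 on the AD curve gives 3846 = 6543 − 7p, so p = 385.29.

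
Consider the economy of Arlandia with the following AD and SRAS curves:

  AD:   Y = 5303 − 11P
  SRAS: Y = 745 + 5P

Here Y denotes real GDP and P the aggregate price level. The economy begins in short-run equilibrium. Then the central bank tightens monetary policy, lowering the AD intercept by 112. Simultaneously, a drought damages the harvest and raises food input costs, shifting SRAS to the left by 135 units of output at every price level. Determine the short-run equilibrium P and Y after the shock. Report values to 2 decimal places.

P = 286.31, Y = 2041.56

After both shocks: AD is Y = 5191 − 11P and SRAS is Y = 610 + 5P.
Setting them equal: 4581 = 16P, so P = 286.31.
Substituting into AD, Y = 2041.56.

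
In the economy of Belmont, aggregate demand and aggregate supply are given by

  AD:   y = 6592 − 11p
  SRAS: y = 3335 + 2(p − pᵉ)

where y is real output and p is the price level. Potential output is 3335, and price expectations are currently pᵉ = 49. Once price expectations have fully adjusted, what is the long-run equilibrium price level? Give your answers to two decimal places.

Short run: with pᵉ = 49, SRAS is y = 3237 + 2p. Setting AD = SRAS gives 3355 = 13p, so p = 258.08 and y = 6592 − 11p = 3753.15.
Output 3753.15 is above potential 3335, so over time expected prices rise and SRAS shifts left until y returns to 3335.
Long run: y = 3335 on the AD curve gives 3335 = 6592 − 11p, so p = 296.09.

Long-run p = 296.09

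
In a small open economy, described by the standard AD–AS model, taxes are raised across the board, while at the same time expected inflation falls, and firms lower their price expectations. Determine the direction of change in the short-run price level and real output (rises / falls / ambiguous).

The first event is a negative demand shock: AD shifts left, which by itself pushes P down and Y down.
The second is a favourable supply shock: SRAS shifts right, which by itself pushes P down and Y up.
Both shocks push P down, so P falls. The two shocks push Y in opposite directions, so the effect on Y is ambiguous.

Price level: falls; output: ambiguous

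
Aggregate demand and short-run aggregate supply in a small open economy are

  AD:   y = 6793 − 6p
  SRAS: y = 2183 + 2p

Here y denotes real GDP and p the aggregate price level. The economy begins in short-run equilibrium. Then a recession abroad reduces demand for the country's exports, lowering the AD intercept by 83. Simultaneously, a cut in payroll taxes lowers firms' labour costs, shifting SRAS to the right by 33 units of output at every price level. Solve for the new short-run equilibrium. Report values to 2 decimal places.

After both shocks: AD is y = 6710 − 6p and SRAS is y = 2216 + 2p.
Setting them equal: 4494 = 8p, so p = 561.75.
Substituting into AD, y = 3339.50.

p = 561.75, y = 3339.50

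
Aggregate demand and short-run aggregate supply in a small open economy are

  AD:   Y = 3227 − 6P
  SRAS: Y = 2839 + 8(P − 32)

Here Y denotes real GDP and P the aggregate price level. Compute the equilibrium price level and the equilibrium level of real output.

P = 46, Y = 2951

Write SRAS as Y = 2839 + 8P − 256 = 2583 + 8P.
Set AD = SRAS: 3227 − 6P = 2583 + 8P, so 644 = 14P and P = 46.
Then Y = 3227 − 6·46 = 2951.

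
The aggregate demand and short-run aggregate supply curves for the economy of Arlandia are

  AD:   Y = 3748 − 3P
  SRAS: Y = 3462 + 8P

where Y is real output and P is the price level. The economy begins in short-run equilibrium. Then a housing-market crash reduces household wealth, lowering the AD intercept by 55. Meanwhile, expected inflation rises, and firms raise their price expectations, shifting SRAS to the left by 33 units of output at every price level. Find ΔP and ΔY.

ΔP = -2, ΔY = -49

After both shocks: AD is Y = 3693 − 3P and SRAS is Y = 3429 + 8P.
Setting them equal: 264 = 11P, so P = 24.
Y = 3693 − 3·24 = 3621.
Initially P = 26, Y = 3670, so ΔP = -2 and ΔY = -49.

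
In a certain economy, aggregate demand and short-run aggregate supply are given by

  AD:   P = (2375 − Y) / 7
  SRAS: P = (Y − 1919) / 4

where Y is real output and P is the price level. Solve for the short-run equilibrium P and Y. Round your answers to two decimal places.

P = 41.45, Y = 2084.82

Rearrange AD to Y = 2375 − 7P.
Rearrange SRAS to Y = 1919 + 4P.
Set AD = SRAS: 2375 − 7P = 1919 + 4P, so 456 = 11P and P = 41.45.
Substituting into AD, Y = 2375 − 7P = 2084.82.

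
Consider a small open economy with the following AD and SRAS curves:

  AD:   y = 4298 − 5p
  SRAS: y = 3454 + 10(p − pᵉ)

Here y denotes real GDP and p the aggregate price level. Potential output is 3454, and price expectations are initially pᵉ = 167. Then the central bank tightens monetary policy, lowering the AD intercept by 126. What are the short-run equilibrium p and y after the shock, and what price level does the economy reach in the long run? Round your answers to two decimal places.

AD shifts left: new AD is y = 4172 − 5p. With pᵉ = 167, SRAS is y = 1784 + 10p.
Short run: 4172 − 5p = 1784 + 10p gives 2388 = 15p, so p = 159.20 and y = 4172 − 5p = 3376.00.
y = 3376.00 is below potential 3454; expectations adjust and SRAS shifts right until y = 3454.
Long run: on the new AD curve, 3454 = 4172 − 5p gives p = 143.60.

Short run: p = 159.20, y = 3376.00. Long run: p = 143.60.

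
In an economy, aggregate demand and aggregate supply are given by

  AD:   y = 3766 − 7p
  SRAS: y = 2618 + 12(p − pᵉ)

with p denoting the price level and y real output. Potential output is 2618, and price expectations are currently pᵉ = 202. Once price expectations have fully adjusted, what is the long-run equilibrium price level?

Short run: with pᵉ = 202, SRAS is y = 194 + 12p. Setting AD = SRAS gives 3572 = 19p, so p = 188 and y = 3766 − 7·188 = 2450.
Output 2450 is below potential 2618, so over time expected prices fall and SRAS shifts right until y returns to 2618.
Long run: y = 2618 on the AD curve gives 2618 = 3766 − 7p, so p = 164.

Long-run p = 164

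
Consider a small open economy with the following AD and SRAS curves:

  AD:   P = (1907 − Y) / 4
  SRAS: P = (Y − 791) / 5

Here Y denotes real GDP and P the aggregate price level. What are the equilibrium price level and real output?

P = 124, Y = 1411

Rearrange AD to Y = 1907 − 4P.
Rearrange SRAS to Y = 791 + 5P.
Set AD = SRAS: 1907 − 4P = 791 + 5P, so 1116 = 9P and P = 124.
Then Y = 1907 − 4·124 = 1411.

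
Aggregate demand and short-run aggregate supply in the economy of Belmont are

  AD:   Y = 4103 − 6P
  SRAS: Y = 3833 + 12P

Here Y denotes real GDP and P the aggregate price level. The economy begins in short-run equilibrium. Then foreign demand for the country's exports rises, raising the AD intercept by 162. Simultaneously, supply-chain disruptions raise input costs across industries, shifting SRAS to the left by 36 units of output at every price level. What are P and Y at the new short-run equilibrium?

After both shocks: AD is Y = 4265 − 6P and SRAS is Y = 3797 + 12P.
Setting them equal: 468 = 18P, so P = 26.
Y = 4265 − 6·26 = 4109.

P = 26, Y = 4109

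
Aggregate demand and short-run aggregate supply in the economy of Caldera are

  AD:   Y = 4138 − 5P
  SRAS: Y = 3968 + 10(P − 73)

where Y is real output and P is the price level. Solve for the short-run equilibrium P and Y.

P = 60, Y = 3838

Write SRAS as Y = 3968 + 10P − 730 = 3238 + 10P.
Set AD = SRAS: 4138 − 5P = 3238 + 10P, so 900 = 15P and P = 60.
Then Y = 4138 − 5·60 = 3838.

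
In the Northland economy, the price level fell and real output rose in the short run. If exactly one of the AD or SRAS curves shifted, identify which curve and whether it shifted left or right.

SRAS shifted right

P fell and Y rose. An AD shift moves P and Y in the same direction; an SRAS shift moves them in opposite directions.
Here P and Y moved in opposite directions, so the SRAS curve shifted.
Since Y rose, SRAS shifted right.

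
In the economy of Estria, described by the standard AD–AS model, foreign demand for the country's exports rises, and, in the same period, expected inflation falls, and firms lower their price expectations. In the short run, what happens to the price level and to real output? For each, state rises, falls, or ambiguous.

Price level: ambiguous; output: rises

The first event is a positive demand shock: AD shifts right, which by itself pushes P up and Y up.
The second is a favourable supply shock: SRAS shifts right, which by itself pushes P down and Y up.
The two shocks push P in opposite directions, so the effect on P is ambiguous. Both shocks push Y up, so Y rises.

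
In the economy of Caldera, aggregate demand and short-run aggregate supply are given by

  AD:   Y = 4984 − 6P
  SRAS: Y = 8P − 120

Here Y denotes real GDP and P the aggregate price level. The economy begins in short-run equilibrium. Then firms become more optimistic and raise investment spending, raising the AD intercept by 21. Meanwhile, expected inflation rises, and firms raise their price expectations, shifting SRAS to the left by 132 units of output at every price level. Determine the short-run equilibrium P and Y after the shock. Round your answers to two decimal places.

P = 375.50, Y = 2752.00

After both shocks: AD is Y = 5005 − 6P and SRAS is Y = 8P − 252.
Setting them equal: 5257 = 14P, so P = 375.50.
Substituting into AD, Y = 2752.00.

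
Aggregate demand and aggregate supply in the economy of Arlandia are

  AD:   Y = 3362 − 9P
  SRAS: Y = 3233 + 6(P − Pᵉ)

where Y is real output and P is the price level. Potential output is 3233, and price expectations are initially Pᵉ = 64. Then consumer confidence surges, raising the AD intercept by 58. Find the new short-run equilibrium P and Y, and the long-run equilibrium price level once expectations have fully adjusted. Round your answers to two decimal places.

AD shifts right: new AD is Y = 3420 − 9P. With Pᵉ = 64, SRAS is Y = 2849 + 6P.
Short run: 3420 − 9P = 2849 + 6P gives 571 = 15P, so P = 38.07 and Y = 3420 − 9P = 3077.40.
Y = 3077.40 is below potential 3233; expectations adjust and SRAS shifts right until Y = 3233.
Long run: on the new AD curve, 3233 = 3420 − 9P gives P = 20.78.

Short run: P = 38.07, Y = 3077.40. Long run: P = 20.78.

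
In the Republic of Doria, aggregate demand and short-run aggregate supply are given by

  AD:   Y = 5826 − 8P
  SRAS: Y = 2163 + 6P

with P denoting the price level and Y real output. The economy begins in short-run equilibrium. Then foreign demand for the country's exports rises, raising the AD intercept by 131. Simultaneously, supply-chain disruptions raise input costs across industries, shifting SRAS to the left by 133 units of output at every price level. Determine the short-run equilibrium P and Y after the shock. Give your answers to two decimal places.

After both shocks: AD is Y = 5957 − 8P and SRAS is Y = 2030 + 6P.
Setting them equal: 3927 = 14P, so P = 280.50.
Substituting into AD, Y = 3713.00.

P = 280.50, Y = 3713.00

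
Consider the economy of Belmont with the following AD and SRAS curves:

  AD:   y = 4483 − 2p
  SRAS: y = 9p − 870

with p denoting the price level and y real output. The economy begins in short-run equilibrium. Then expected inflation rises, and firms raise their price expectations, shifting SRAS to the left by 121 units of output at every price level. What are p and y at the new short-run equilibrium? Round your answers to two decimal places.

p = 497.64, y = 3487.73

This is a negative supply shock: SRAS shifts left.
New SRAS: y = 9p − 991.
Set AD = SRAS: 4483 − 2p = 9p − 991, so 5474 = 11p and p = 497.64.
Substituting into AD, y = 3487.73.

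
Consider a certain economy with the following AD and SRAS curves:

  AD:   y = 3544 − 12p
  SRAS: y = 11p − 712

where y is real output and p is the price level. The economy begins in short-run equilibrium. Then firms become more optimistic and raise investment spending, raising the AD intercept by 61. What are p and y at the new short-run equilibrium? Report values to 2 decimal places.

This is a positive demand shock: AD shifts right.
New AD: y = 3605 − 12p.
Set AD = SRAS: 3605 − 12p = 11p − 712, so 4317 = 23p and p = 187.70.
Substituting into AD, y = 1352.65.

p = 187.70, y = 1352.65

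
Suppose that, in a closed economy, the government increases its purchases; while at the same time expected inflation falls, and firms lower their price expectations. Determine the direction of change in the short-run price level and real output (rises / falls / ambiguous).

Price level: ambiguous; output: rises

The first event is a positive demand shock: AD shifts right, which by itself pushes P up and Y up.
The second is a favourable supply shock: SRAS shifts right, which by itself pushes P down and Y up.
The two shocks push P in opposite directions, so the effect on P is ambiguous. Both shocks push Y up, so Y rises.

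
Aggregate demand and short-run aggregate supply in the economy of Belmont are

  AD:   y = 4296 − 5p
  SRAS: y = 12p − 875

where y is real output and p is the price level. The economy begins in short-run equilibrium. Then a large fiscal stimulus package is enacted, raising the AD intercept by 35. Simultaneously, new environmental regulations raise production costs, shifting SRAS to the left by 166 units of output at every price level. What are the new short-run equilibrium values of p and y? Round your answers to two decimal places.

After both shocks: AD is y = 4331 − 5p and SRAS is y = 12p − 1041.
Setting them equal: 5372 = 17p, so p = 316.00.
Substituting into AD, y = 2751.00.

p = 316.00, y = 2751.00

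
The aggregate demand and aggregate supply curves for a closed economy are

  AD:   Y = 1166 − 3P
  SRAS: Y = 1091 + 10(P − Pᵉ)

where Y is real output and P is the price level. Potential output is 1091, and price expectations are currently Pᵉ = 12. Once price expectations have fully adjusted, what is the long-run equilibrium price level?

Short run: with Pᵉ = 12, SRAS is Y = 971 + 10P. Setting AD = SRAS gives 195 = 13P, so P = 15 and Y = 1166 − 3·15 = 1121.
Output 1121 is above potential 1091, so over time expected prices rise and SRAS shifts left until Y returns to 1091.
Long run: Y = 1091 on the AD curve gives 1091 = 1166 − 3P, so P = 25.

Long-run P = 25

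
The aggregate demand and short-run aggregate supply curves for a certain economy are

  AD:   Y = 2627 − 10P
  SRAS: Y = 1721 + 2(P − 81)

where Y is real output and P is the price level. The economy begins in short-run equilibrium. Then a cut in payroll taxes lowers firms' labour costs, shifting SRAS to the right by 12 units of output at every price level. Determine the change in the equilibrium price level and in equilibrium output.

This is a positive supply shock: SRAS shifts right.
New SRAS: Y = 1571 + 2P.
Set AD = SRAS: 2627 − 10P = 1571 + 2P, so 1056 = 12P and P = 88.
Y = 2627 − 10·88 = 1747.
Initially P = 89, Y = 1737, so ΔP = -1 and ΔY = +10.

ΔP = -1, ΔY = +10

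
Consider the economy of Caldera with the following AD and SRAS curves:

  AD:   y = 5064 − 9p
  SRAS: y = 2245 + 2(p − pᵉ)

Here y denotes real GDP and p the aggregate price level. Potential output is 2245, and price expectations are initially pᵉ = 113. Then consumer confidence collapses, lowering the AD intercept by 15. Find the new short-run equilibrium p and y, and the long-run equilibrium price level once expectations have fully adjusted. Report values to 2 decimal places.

Short run: p = 275.45, y = 2569.91. Long run: p = 311.56.

AD shifts left: new AD is y = 5049 − 9p. With pᵉ = 113, SRAS is y = 2019 + 2p.
Short run: 5049 − 9p = 2019 + 2p gives 3030 = 11p, so p = 275.45 and y = 5049 − 9p = 2569.91.
y = 2569.91 is above potential 2245; expectations adjust and SRAS shifts left until y = 2245.
Long run: on the new AD curve, 2245 = 5049 − 9p gives p = 311.56.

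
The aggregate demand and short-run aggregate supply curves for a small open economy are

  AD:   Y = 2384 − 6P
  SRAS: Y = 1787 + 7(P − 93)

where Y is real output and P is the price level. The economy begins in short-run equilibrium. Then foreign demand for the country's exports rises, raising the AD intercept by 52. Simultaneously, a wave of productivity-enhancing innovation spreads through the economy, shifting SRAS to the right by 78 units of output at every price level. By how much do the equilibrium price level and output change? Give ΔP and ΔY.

ΔP = -2, ΔY = +64

After both shocks: AD is Y = 2436 − 6P and SRAS is Y = 1214 + 7P.
Setting them equal: 1222 = 13P, so P = 94.
Y = 2436 − 6·94 = 1872.
Initially P = 96, Y = 1808, so ΔP = -2 and ΔY = +64.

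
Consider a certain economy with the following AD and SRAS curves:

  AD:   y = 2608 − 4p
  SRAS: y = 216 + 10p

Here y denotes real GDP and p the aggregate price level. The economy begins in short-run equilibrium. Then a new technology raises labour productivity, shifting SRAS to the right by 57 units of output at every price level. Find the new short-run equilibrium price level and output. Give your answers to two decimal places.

This is a positive supply shock: SRAS shifts right.
New SRAS: y = 273 + 10p.
Set AD = SRAS: 2608 − 4p = 273 + 10p, so 2335 = 14p and p = 166.79.
Substituting into AD, y = 1940.86.

p = 166.79, y = 1940.86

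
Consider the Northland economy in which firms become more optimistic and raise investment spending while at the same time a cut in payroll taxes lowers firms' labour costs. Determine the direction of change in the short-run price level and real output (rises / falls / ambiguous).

The first event is a positive demand shock: AD shifts right, which by itself pushes P up and Y up.
The second is a favourable supply shock: SRAS shifts right, which by itself pushes P down and Y up.
The two shocks push P in opposite directions, so the effect on P is ambiguous. Both shocks push Y up, so Y rises.

Price level: ambiguous; output: rises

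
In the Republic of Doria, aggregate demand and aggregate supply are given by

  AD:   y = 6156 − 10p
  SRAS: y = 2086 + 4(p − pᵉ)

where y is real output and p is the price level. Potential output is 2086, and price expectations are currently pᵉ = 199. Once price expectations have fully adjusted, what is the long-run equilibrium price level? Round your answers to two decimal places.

Long-run p = 407.00

Short run: with pᵉ = 199, SRAS is y = 1290 + 4p. Setting AD = SRAS gives 4866 = 14p, so p = 347.57 and y = 6156 − 10p = 2680.29.
Output 2680.29 is above potential 2086, so over time expected prices rise and SRAS shifts left until y returns to 2086.
Long run: y = 2086 on the AD curve gives 2086 = 6156 − 10p, so p = 407.00.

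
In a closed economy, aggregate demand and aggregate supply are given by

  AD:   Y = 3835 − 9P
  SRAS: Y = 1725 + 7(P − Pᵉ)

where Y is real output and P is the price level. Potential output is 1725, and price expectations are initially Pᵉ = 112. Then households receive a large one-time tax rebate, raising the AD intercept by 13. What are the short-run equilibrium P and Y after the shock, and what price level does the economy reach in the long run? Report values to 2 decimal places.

AD shifts right: new AD is Y = 3848 − 9P. With Pᵉ = 112, SRAS is Y = 941 + 7P.
Short run: 3848 − 9P = 941 + 7P gives 2907 = 16P, so P = 181.69 and Y = 3848 − 9P = 2212.81.
Y = 2212.81 is above potential 1725; expectations adjust and SRAS shifts left until Y = 1725.
Long run: on the new AD curve, 1725 = 3848 − 9P gives P = 235.89.

Short run: P = 181.69, Y = 2212.81. Long run: P = 235.89.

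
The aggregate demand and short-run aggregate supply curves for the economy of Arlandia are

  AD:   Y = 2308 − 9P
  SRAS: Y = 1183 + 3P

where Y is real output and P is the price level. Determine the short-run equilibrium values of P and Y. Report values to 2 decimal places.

Set AD = SRAS: 2308 − 9P = 1183 + 3P, so 1125 = 12P and P = 93.75.
Substituting into AD, Y = 2308 − 9P = 1464.25.

P = 93.75, Y = 1464.25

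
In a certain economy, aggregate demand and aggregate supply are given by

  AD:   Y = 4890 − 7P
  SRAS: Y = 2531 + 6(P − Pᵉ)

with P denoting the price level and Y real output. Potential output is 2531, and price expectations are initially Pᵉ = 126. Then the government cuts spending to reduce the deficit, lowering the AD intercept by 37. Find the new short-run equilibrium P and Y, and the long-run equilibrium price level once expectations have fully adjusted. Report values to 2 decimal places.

AD shifts left: new AD is Y = 4853 − 7P. With Pᵉ = 126, SRAS is Y = 1775 + 6P.
Short run: 4853 − 7P = 1775 + 6P gives 3078 = 13P, so P = 236.77 and Y = 4853 − 7P = 3195.62.
Y = 3195.62 is above potential 2531; expectations adjust and SRAS shifts left until Y = 2531.
Long run: on the new AD curve, 2531 = 4853 − 7P gives P = 331.71.

Short run: P = 236.77, Y = 3195.62. Long run: P = 331.71.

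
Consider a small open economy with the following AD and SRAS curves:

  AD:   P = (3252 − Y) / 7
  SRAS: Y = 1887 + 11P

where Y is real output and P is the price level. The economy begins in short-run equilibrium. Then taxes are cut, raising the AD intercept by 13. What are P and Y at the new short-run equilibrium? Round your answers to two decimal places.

This is a positive demand shock: AD shifts right.
New AD: Y = 3265 − 7P.
Set AD = SRAS: 3265 − 7P = 1887 + 11P, so 1378 = 18P and P = 76.56.
Substituting into AD, Y = 2729.11.

P = 76.56, Y = 2729.11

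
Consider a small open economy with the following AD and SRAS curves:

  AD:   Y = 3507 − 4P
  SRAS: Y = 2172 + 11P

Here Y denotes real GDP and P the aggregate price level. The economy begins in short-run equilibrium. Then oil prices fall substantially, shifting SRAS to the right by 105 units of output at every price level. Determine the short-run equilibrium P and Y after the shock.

This is a positive supply shock: SRAS shifts right.
New SRAS: Y = 2277 + 11P.
Set AD = SRAS: 3507 − 4P = 2277 + 11P, so 1230 = 15P and P = 82.
Y = 3507 − 4·82 = 3179.

P = 82, Y = 3179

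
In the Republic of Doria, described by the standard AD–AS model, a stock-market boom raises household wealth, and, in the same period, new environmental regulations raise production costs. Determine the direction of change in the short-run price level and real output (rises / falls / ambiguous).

Price level: rises; output: ambiguous

The first event is a positive demand shock: AD shifts right, which by itself pushes P up and Y up.
The second is an adverse supply shock: SRAS shifts left, which by itself pushes P up and Y down.
Both shocks push P up, so P rises. The two shocks push Y in opposite directions, so the effect on Y is ambiguous.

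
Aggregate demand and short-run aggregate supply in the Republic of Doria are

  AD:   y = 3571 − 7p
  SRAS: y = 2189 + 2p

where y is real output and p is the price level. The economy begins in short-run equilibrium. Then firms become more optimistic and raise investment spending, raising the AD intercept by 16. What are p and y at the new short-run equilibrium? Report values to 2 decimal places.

This is a positive demand shock: AD shifts right.
New AD: y = 3587 − 7p.
Set AD = SRAS: 3587 − 7p = 2189 + 2p, so 1398 = 9p and p = 155.33.
Substituting into AD, y = 2499.67.

p = 155.33, y = 2499.67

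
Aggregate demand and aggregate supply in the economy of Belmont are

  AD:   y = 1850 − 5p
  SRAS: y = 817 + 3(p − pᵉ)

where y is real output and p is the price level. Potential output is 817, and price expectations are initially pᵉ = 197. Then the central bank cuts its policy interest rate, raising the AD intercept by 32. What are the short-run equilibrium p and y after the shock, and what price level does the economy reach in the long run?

AD shifts right: new AD is y = 1882 − 5p. With pᵉ = 197, SRAS is y = 226 + 3p.
Short run: 1882 − 5p = 226 + 3p gives 1656 = 8p, so p = 207 and y = 1882 − 5·207 = 847.
y = 847 is above potential 817; expectations adjust and SRAS shifts left until y = 817.
Long run: on the new AD curve, 817 = 1882 − 5p gives p = 213.

Short run: p = 207, y = 847. Long run: p = 213.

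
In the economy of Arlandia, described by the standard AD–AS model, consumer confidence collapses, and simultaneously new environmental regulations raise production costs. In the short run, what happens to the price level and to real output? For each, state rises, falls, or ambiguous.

The first event is a negative demand shock: AD shifts left, which by itself pushes P down and Y down.
The second is an adverse supply shock: SRAS shifts left, which by itself pushes P up and Y down.
The two shocks push P in opposite directions, so the effect on P is ambiguous. Both shocks push Y down, so Y falls.

Price level: ambiguous; output: falls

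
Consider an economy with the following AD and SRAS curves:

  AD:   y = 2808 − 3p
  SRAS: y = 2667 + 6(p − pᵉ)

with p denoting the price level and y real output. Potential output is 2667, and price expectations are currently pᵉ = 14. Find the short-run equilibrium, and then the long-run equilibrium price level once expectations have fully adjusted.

Short run: with pᵉ = 14, SRAS is y = 2583 + 6p. Setting AD = SRAS gives 225 = 9p, so p = 25 and y = 2808 − 3·25 = 2733.
Output 2733 is above potential 2667, so over time expected prices rise and SRAS shifts left until y returns to 2667.
Long run: y = 2667 on the AD curve gives 2667 = 2808 − 3p, so p = 47.

Short run: p = 25, y = 2733. Long run: p = 47.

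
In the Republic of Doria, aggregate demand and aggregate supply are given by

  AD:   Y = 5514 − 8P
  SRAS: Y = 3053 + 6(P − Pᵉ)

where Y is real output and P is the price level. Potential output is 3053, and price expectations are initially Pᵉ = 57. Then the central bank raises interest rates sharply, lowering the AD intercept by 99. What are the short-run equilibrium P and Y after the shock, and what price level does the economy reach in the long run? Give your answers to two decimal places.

Short run: P = 193.14, Y = 3869.86. Long run: P = 295.25.

AD shifts left: new AD is Y = 5415 − 8P. With Pᵉ = 57, SRAS is Y = 2711 + 6P.
Short run: 5415 − 8P = 2711 + 6P gives 2704 = 14P, so P = 193.14 and Y = 5415 − 8P = 3869.86.
Y = 3869.86 is above potential 3053; expectations adjust and SRAS shifts left until Y = 3053.
Long run: on the new AD curve, 3053 = 5415 − 8P gives P = 295.25.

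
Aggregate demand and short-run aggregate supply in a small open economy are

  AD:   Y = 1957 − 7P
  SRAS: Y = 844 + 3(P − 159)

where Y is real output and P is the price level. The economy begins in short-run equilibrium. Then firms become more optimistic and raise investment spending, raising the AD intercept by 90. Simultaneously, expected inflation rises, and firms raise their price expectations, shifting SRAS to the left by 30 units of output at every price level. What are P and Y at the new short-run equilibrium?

After both shocks: AD is Y = 2047 − 7P and SRAS is Y = 337 + 3P.
Setting them equal: 1710 = 10P, so P = 171.
Y = 2047 − 7·171 = 850.

P = 171, Y = 850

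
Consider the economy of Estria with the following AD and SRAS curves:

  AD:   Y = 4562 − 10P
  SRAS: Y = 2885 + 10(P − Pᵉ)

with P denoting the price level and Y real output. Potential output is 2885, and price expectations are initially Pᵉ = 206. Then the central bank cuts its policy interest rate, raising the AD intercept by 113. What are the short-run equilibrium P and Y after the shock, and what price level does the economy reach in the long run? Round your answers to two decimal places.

Short run: P = 192.50, Y = 2750.00. Long run: P = 179.00.

AD shifts right: new AD is Y = 4675 − 10P. With Pᵉ = 206, SRAS is Y = 825 + 10P.
Short run: 4675 − 10P = 825 + 10P gives 3850 = 20P, so P = 192.50 and Y = 4675 − 10P = 2750.00.
Y = 2750.00 is below potential 2885; expectations adjust and SRAS shifts right until Y = 2885.
Long run: on the new AD curve, 2885 = 4675 − 10P gives P = 179.00.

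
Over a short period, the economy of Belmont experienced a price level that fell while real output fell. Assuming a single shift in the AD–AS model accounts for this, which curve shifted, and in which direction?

AD shifted left

P fell and Y fell. An AD shift moves P and Y in the same direction; an SRAS shift moves them in opposite directions.
Here P and Y moved in the same direction, so the AD curve shifted.
Since Y fell, AD shifted left.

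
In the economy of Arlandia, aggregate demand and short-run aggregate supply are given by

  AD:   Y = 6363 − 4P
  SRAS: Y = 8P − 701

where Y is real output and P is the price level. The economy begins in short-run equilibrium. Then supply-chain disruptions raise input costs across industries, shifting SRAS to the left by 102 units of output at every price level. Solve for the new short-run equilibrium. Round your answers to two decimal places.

P = 597.17, Y = 3974.33

This is a negative supply shock: SRAS shifts left.
New SRAS: Y = 8P − 803.
Set AD = SRAS: 6363 − 4P = 8P − 803, so 7166 = 12P and P = 597.17.
Substituting into AD, Y = 3974.33.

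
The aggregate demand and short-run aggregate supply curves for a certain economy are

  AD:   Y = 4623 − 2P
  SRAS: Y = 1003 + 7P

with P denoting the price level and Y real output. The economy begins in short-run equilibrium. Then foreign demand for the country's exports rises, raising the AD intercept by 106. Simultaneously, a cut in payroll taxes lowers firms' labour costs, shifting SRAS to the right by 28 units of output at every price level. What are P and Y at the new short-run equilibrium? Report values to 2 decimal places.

P = 410.89, Y = 3907.22

After both shocks: AD is Y = 4729 − 2P and SRAS is Y = 1031 + 7P.
Setting them equal: 3698 = 9P, so P = 410.89.
Substituting into AD, Y = 3907.22.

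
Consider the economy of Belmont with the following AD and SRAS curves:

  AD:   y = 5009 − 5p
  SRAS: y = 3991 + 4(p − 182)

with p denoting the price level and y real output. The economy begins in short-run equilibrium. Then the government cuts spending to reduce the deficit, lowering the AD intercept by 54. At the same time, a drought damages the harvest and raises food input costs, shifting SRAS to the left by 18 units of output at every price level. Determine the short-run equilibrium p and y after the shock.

After both shocks: AD is y = 4955 − 5p and SRAS is y = 3245 + 4p.
Setting them equal: 1710 = 9p, so p = 190.
y = 4955 − 5·190 = 4005.

p = 190, y = 4005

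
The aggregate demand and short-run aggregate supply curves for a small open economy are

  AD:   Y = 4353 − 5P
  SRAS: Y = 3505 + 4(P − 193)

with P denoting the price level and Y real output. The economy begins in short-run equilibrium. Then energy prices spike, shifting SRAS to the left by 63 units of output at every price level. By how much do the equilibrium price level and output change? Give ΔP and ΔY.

ΔP = +7, ΔY = -35

This is a negative supply shock: SRAS shifts left.
New SRAS: Y = 2670 + 4P.
Set AD = SRAS: 4353 − 5P = 2670 + 4P, so 1683 = 9P and P = 187.
Y = 4353 − 5·187 = 3418.
Initially P = 180, Y = 3453, so ΔP = +7 and ΔY = -35.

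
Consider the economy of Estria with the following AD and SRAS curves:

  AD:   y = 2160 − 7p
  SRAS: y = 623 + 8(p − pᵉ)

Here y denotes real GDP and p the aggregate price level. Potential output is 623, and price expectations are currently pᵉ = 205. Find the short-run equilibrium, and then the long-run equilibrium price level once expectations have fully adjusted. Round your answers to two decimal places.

Short run: p = 211.80, y = 677.40. Long run: p = 219.57.

Short run: with pᵉ = 205, SRAS is y = 8p − 1017. Setting AD = SRAS gives 3177 = 15p, so p = 211.80 and y = 2160 − 7p = 677.40.
Output 677.40 is above potential 623, so over time expected prices rise and SRAS shifts left until y returns to 623.
Long run: y = 623 on the AD curve gives 623 = 2160 − 7p, so p = 219.57.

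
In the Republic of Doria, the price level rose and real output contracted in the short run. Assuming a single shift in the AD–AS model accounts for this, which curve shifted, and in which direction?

P rose and Y fell. An AD shift moves P and Y in the same direction; an SRAS shift moves them in opposite directions.
Here P and Y moved in opposite directions, so the SRAS curve shifted.
Since Y fell, SRAS shifted left.

SRAS shifted left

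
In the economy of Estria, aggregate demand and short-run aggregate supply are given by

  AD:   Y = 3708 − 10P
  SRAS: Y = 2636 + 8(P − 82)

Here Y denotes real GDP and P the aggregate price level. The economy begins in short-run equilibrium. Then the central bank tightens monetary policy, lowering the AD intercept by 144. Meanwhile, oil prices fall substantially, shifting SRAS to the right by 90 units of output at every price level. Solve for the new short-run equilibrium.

After both shocks: AD is Y = 3564 − 10P and SRAS is Y = 2070 + 8P.
Setting them equal: 1494 = 18P, so P = 83.
Y = 3564 − 10·83 = 2734.

P = 83, Y = 2734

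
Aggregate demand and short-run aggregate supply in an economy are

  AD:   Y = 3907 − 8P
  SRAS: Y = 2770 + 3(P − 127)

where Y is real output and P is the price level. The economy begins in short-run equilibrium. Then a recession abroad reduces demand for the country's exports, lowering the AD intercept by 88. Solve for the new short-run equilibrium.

This is a negative demand shock: AD shifts left.
New AD: Y = 3819 − 8P.
SRAS can be written Y = 2389 + 3P.
Set AD = SRAS: 3819 − 8P = 2389 + 3P, so 1430 = 11P and P = 130.
Y = 3819 − 8·130 = 2779.

P = 130, Y = 2779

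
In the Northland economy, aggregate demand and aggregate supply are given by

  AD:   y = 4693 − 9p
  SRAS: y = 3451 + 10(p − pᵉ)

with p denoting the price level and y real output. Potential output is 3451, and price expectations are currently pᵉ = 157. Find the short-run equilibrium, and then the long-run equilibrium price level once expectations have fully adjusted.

Short run: with pᵉ = 157, SRAS is y = 1881 + 10p. Setting AD = SRAS gives 2812 = 19p, so p = 148 and y = 4693 − 9·148 = 3361.
Output 3361 is below potential 3451, so over time expected prices fall and SRAS shifts right until y returns to 3451.
Long run: y = 3451 on the AD curve gives 3451 = 4693 − 9p, so p = 138.

Short run: p = 148, y = 3361. Long run: p = 138.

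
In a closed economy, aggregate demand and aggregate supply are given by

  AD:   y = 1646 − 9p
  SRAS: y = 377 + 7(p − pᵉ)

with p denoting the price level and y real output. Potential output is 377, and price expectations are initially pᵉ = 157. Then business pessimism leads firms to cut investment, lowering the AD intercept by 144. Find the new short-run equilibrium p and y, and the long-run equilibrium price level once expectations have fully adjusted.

Short run: p = 139, y = 251. Long run: p = 125.

AD shifts left: new AD is y = 1502 − 9p. With pᵉ = 157, SRAS is y = 7p − 722.
Short run: 1502 − 9p = 7p − 722 gives 2224 = 16p, so p = 139 and y = 1502 − 9·139 = 251.
y = 251 is below potential 377; expectations adjust and SRAS shifts right until y = 377.
Long run: on the new AD curve, 377 = 1502 − 9p gives p = 125.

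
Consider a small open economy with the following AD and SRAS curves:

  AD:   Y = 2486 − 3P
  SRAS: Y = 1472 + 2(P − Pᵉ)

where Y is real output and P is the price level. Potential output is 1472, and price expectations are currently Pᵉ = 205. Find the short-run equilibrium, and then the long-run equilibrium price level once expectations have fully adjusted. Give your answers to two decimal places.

Short run: P = 284.80, Y = 1631.60. Long run: P = 338.00.

Short run: with Pᵉ = 205, SRAS is Y = 1062 + 2P. Setting AD = SRAS gives 1424 = 5P, so P = 284.80 and Y = 2486 − 3P = 1631.60.
Output 1631.60 is above potential 1472, so over time expected prices rise and SRAS shifts left until Y returns to 1472.
Long run: Y = 1472 on the AD curve gives 1472 = 2486 − 3P, so P = 338.00.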